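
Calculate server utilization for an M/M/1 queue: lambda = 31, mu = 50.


rho = lambda/mu = 31/50 = 0.62

0.62


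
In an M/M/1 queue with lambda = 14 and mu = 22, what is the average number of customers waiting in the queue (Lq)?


rho = 14/22; Lq = rho^2/(1-rho) = 1.11

1.11


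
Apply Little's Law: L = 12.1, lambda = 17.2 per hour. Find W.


W = L / lambda = 12.1 / 17.2 = 0.7035 hours

0.7035 hours


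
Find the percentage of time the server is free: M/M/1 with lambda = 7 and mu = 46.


Idle fraction = (1 - rho) * 100 = (1 - 7/46) * 100 = 84.8%

84.8%


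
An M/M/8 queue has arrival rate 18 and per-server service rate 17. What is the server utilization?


rho = lambda/(c*mu) = 18/(8*17) = 0.1324

0.1324


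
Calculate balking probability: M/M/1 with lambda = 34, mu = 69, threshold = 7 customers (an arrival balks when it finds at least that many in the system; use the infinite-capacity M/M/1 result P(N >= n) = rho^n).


P(N >= 7) = rho^7 = (34/69)^7 = 0.0071

0.0071


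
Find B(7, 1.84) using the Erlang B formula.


B(N,A) = (A^N/N!) / sum(A^k/k!, k=0..N) with N=7, A=1.84 = 0.0023

0.0023


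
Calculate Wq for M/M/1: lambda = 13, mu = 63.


rho = 13/63; Wq = rho/(mu - lambda) = 0.0041 hours

0.0041 hours


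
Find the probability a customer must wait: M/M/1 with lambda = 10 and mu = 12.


P(wait) = rho = lambda/mu = 10/12 = 0.8333

0.8333


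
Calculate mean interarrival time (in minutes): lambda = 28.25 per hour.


Mean interarrival time = 60/lambda = 60/28.25 = 2.12 minutes

2.12 minutes


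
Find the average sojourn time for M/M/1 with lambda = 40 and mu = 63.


W = 1/(mu - lambda) = 1/(63 - 40) = 0.0435 hours

0.0435 hours


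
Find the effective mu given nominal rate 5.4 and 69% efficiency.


Effective rate = mu * efficiency = 5.4 * 0.69 = 3.73 per hour

3.73 per hour


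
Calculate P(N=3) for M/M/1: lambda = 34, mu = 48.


rho = 34/48; P(n) = (1-rho)*rho^n = (1-34/48)*(34/48)^3 = 0.1037

0.1037


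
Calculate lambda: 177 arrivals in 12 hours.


lambda = total arrivals / time = 177 / 12 = 14.75 per hour

14.75 per hour


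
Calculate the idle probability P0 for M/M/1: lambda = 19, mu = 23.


P0 = 1 - rho = 1 - 19/23 = 0.1739

0.1739


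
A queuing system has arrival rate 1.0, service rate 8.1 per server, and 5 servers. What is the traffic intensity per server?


rho = lambda / (c * mu) = 1.0 / (5 * 8.1) = 0.0247

0.0247


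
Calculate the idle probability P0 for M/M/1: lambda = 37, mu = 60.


P0 = 1 - rho = 1 - 37/60 = 0.3833

0.3833


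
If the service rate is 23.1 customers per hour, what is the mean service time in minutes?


Mean service time = 60/mu = 60/23.1 = 2.6 minutes

2.6 minutes


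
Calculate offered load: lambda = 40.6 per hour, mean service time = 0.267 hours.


Offered load a = lambda * E[S] = 40.6 * 0.267 = 10.84 Erlangs

10.84 Erlangs


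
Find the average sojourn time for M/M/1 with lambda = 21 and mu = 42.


W = 1/(mu - lambda) = 1/(42 - 21) = 0.0476 hours

0.0476 hours


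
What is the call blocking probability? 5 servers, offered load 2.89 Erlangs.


B(N,A) = (A^N/N!) / sum(A^k/k!, k=0..N) with N=5, A=2.89 = 0.1007

0.1007


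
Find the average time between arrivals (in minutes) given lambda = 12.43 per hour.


Mean interarrival time = 60/lambda = 60/12.43 = 4.83 minutes

4.83 minutes


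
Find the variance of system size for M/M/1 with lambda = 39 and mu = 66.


rho = 39/66; Var(N) = rho/(1-rho)^2 = 3.53

3.53


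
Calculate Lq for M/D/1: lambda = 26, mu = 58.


M/D/1: Lq = rho^2 / (2*(1-rho)) where rho = 26/58; Lq = 0.18

0.18


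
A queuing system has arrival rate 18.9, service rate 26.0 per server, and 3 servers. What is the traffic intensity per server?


rho = lambda / (c * mu) = 18.9 / (3 * 26.0) = 0.2423

0.2423


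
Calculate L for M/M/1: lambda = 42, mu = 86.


rho = 42/86; L = rho/(1-rho) = 0.95

0.95


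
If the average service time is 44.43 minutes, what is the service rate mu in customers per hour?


mu = 60 / avg_service_time = 60 / 44.43 = 1.35 per hour

1.35 per hour


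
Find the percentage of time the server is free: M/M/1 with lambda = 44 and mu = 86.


Idle fraction = (1 - rho) * 100 = (1 - 44/86) * 100 = 48.8%

48.8%


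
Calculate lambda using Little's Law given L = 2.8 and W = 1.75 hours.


lambda = L / W = 2.8 / 1.75 = 1.6 per hour

1.6 per hour


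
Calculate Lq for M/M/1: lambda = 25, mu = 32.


rho = 25/32; Lq = rho^2/(1-rho) = 2.79

2.79


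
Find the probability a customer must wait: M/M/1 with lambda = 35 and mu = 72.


P(wait) = rho = lambda/mu = 35/72 = 0.4861

0.4861


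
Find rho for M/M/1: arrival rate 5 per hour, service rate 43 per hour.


rho = lambda/mu = 5/43 = 0.1163

0.1163


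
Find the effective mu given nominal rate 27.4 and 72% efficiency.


Effective rate = mu * efficiency = 27.4 * 0.72 = 19.73 per hour

19.73 per hour


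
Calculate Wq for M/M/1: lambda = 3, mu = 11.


rho = 3/11; Wq = rho/(mu - lambda) = 0.0341 hours

0.0341 hours


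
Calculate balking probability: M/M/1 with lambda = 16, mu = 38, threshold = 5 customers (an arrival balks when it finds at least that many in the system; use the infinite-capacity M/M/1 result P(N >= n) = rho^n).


P(N >= 5) = rho^5 = (16/38)^5 = 0.0132

0.0132


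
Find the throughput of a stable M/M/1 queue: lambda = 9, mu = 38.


For a stable queue (lambda < mu), throughput = lambda = 9 per hour

9 per hour


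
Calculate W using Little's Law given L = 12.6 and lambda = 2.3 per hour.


W = L / lambda = 12.6 / 2.3 = 5.4783 hours

5.4783 hours


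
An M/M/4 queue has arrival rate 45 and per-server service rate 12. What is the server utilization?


rho = lambda/(c*mu) = 45/(4*12) = 0.9375

0.9375


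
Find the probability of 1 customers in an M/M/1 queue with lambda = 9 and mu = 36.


rho = 9/36; P(n) = (1-rho)*rho^n = (1-9/36)*(9/36)^1 = 0.1875

0.1875


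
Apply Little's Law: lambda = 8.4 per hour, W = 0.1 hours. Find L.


L = lambda * W = 8.4 * 0.1 = 0.84

0.84


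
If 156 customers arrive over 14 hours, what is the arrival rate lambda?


lambda = total arrivals / time = 156 / 14 = 11.14 per hour

11.14 per hour


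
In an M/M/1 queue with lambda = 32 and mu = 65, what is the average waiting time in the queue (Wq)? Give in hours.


rho = 32/65; Wq = rho/(mu - lambda) = 0.0149 hours

0.0149 hours


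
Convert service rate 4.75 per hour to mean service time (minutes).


Mean service time = 60/mu = 60/4.75 = 12.63 minutes

12.63 minutes


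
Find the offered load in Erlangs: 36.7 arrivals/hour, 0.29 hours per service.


Offered load a = lambda * E[S] = 36.7 * 0.29 = 10.64 Erlangs

10.64 Erlangs


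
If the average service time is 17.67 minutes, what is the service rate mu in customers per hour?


mu = 60 / avg_service_time = 60 / 17.67 = 3.4 per hour

3.4 per hour


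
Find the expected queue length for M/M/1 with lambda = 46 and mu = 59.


rho = 46/59; Lq = rho^2/(1-rho) = 2.76

2.76


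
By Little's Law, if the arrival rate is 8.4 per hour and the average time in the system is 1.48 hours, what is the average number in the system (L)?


L = lambda * W = 8.4 * 1.48 = 12.43

12.43


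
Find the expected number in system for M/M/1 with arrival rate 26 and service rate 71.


rho = 26/71; L = rho/(1-rho) = 0.58

0.58


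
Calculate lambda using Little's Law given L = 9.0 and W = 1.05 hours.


lambda = L / W = 9.0 / 1.05 = 8.57 per hour

8.57 per hour


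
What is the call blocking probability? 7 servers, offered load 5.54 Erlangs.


B(N,A) = (A^N/N!) / sum(A^k/k!, k=0..N) with N=7, A=5.54 = 0.1551

0.1551


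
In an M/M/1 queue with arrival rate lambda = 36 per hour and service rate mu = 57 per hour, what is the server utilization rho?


rho = lambda/mu = 36/57 = 0.6316

0.6316


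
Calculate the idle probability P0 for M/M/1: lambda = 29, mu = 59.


P0 = 1 - rho = 1 - 29/59 = 0.5085

0.5085


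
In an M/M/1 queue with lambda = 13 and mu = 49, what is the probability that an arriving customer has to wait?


P(wait) = rho = lambda/mu = 13/49 = 0.2653

0.2653


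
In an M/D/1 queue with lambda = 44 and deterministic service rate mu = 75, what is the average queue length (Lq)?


M/D/1: Lq = rho^2 / (2*(1-rho)) where rho = 44/75; Lq = 0.42

0.42


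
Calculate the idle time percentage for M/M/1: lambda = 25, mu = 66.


Idle fraction = (1 - rho) * 100 = (1 - 25/66) * 100 = 62.1%

62.1%


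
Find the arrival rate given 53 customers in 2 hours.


lambda = total arrivals / time = 53 / 2 = 26.5 per hour

26.5 per hour


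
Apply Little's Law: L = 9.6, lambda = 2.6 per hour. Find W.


W = L / lambda = 9.6 / 2.6 = 3.6923 hours

3.6923 hours


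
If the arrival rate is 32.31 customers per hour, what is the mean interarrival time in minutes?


Mean interarrival time = 60/lambda = 60/32.31 = 1.86 minutes

1.86 minutes


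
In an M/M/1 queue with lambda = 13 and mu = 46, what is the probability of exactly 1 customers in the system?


rho = 13/46; P(n) = (1-rho)*rho^n = (1-13/46)*(13/46)^1 = 0.2027

0.2027


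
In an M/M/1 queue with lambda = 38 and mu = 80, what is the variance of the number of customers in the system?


rho = 38/80; Var(N) = rho/(1-rho)^2 = 1.72

1.72


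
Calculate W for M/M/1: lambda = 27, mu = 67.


W = 1/(mu - lambda) = 1/(67 - 27) = 0.025 hours

0.025 hours


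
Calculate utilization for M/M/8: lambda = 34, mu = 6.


rho = lambda/(c*mu) = 34/(8*6) = 0.7083

0.7083


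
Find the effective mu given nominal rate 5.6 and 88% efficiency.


Effective rate = mu * efficiency = 5.6 * 0.88 = 4.93 per hour

4.93 per hour


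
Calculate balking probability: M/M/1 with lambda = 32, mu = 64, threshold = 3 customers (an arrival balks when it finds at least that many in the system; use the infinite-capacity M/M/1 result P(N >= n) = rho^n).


P(N >= 3) = rho^3 = (32/64)^3 = 0.125

0.125


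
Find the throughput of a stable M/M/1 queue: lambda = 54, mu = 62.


For a stable queue (lambda < mu), throughput = lambda = 54 per hour

54 per hour


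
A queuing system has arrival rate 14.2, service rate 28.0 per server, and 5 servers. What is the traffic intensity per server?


rho = lambda / (c * mu) = 14.2 / (5 * 28.0) = 0.1014

0.1014


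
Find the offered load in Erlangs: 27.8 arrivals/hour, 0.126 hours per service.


Offered load a = lambda * E[S] = 27.8 * 0.126 = 3.5 Erlangs

3.5 Erlangs


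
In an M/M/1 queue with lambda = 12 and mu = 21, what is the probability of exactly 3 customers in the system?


rho = 12/21; P(n) = (1-rho)*rho^n = (1-12/21)*(12/21)^3 = 0.08

0.08


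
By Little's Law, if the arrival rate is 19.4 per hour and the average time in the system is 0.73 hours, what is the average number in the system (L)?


L = lambda * W = 19.4 * 0.73 = 14.16

14.16


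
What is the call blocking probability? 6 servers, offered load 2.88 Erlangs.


B(N,A) = (A^N/N!) / sum(A^k/k!, k=0..N) with N=6, A=2.88 = 0.0458

0.0458


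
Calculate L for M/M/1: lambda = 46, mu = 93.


rho = 46/93; L = rho/(1-rho) = 0.98

0.98


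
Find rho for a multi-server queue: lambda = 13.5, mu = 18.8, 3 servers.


rho = lambda / (c * mu) = 13.5 / (3 * 18.8) = 0.2394

0.2394


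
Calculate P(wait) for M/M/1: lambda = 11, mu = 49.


P(wait) = rho = lambda/mu = 11/49 = 0.2245

0.2245


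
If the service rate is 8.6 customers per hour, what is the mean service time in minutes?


Mean service time = 60/mu = 60/8.6 = 6.98 minutes

6.98 minutes


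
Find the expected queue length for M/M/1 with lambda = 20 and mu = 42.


rho = 20/42; Lq = rho^2/(1-rho) = 0.43

0.43


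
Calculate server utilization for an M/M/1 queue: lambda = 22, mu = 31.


rho = lambda/mu = 22/31 = 0.7097

0.7097


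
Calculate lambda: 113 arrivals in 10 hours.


lambda = total arrivals / time = 113 / 10 = 11.3 per hour

11.3 per hour


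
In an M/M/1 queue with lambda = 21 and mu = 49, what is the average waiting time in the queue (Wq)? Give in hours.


rho = 21/49; Wq = rho/(mu - lambda) = 0.0153 hours

0.0153 hours


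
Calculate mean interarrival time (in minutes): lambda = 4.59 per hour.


Mean interarrival time = 60/lambda = 60/4.59 = 13.07 minutes

13.07 minutes


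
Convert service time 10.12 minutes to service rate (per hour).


mu = 60 / avg_service_time = 60 / 10.12 = 5.93 per hour

5.93 per hour


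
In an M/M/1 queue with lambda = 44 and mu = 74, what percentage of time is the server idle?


Idle fraction = (1 - rho) * 100 = (1 - 44/74) * 100 = 40.5%

40.5%


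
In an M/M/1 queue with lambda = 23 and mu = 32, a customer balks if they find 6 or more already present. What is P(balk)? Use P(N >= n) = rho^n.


P(N >= 6) = rho^6 = (23/32)^6 = 0.1379

0.1379


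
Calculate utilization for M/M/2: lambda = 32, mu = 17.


rho = lambda/(c*mu) = 32/(2*17) = 0.9412

0.9412


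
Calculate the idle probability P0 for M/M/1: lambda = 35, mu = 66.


P0 = 1 - rho = 1 - 35/66 = 0.4697

0.4697


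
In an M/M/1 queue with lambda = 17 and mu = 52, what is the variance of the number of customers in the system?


rho = 17/52; Var(N) = rho/(1-rho)^2 = 0.72

0.72


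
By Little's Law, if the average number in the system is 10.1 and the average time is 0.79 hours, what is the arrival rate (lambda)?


lambda = L / W = 10.1 / 0.79 = 12.78 per hour

12.78 per hour


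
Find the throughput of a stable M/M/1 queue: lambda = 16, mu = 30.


For a stable queue (lambda < mu), throughput = lambda = 16 per hour

16 per hour


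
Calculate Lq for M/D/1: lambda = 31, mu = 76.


M/D/1: Lq = rho^2 / (2*(1-rho)) where rho = 31/76; Lq = 0.14

0.14


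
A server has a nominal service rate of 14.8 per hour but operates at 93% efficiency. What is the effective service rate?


Effective rate = mu * efficiency = 14.8 * 0.93 = 13.76 per hour

13.76 per hour


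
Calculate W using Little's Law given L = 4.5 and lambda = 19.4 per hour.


W = L / lambda = 4.5 / 19.4 = 0.232 hours

0.232 hours


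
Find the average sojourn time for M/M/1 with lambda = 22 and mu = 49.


W = 1/(mu - lambda) = 1/(49 - 22) = 0.037 hours

0.037 hours


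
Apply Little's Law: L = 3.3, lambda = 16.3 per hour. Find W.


W = L / lambda = 3.3 / 16.3 = 0.2025 hours

0.2025 hours


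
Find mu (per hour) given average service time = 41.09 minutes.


mu = 60 / avg_service_time = 60 / 41.09 = 1.46 per hour

1.46 per hour


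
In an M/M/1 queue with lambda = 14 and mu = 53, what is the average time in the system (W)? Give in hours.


W = 1/(mu - lambda) = 1/(53 - 14) = 0.0256 hours

0.0256 hours


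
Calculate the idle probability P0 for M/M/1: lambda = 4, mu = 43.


P0 = 1 - rho = 1 - 4/43 = 0.907

0.907


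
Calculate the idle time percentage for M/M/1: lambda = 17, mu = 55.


Idle fraction = (1 - rho) * 100 = (1 - 17/55) * 100 = 69.1%

69.1%


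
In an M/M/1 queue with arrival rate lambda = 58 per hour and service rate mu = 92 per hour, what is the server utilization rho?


rho = lambda/mu = 58/92 = 0.6304

0.6304


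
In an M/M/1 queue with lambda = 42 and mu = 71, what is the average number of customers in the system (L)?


rho = 42/71; L = rho/(1-rho) = 1.45

1.45


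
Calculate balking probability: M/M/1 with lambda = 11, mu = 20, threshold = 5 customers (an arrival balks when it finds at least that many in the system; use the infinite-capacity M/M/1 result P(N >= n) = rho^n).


P(N >= 5) = rho^5 = (11/20)^5 = 0.0503

0.0503


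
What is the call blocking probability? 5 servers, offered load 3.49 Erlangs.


B(N,A) = (A^N/N!) / sum(A^k/k!, k=0..N) with N=5, A=3.49 = 0.1532

0.1532


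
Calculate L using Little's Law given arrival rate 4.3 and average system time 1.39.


L = lambda * W = 4.3 * 1.39 = 5.98

5.98


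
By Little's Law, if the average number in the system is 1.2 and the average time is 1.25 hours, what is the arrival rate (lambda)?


lambda = L / W = 1.2 / 1.25 = 0.96 per hour

0.96 per hour


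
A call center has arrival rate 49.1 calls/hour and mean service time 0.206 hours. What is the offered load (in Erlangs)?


Offered load a = lambda * E[S] = 49.1 * 0.206 = 10.11 Erlangs

10.11 Erlangs


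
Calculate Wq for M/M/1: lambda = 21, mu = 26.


rho = 21/26; Wq = rho/(mu - lambda) = 0.1615 hours

0.1615 hours


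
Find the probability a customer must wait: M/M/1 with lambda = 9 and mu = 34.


P(wait) = rho = lambda/mu = 9/34 = 0.2647

0.2647


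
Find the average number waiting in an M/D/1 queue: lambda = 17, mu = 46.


M/D/1: Lq = rho^2 / (2*(1-rho)) where rho = 17/46; Lq = 0.11

0.11


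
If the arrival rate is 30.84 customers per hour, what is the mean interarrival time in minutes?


Mean interarrival time = 60/lambda = 60/30.84 = 1.95 minutes

1.95 minutes


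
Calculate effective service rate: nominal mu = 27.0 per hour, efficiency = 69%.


Effective rate = mu * efficiency = 27.0 * 0.69 = 18.63 per hour

18.63 per hour


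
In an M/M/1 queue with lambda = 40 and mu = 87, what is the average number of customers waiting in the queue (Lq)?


rho = 40/87; Lq = rho^2/(1-rho) = 0.39

0.39


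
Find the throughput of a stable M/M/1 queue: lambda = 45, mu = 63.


For a stable queue (lambda < mu), throughput = lambda = 45 per hour

45 per hour


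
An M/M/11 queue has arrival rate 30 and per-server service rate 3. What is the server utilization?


rho = lambda/(c*mu) = 30/(11*3) = 0.9091

0.9091


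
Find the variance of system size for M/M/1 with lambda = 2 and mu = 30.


rho = 2/30; Var(N) = rho/(1-rho)^2 = 0.08

0.08


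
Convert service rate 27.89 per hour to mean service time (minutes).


Mean service time = 60/mu = 60/27.89 = 2.15 minutes

2.15 minutes


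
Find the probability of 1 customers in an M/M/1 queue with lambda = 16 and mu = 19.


rho = 16/19; P(n) = (1-rho)*rho^n = (1-16/19)*(16/19)^1 = 0.133

0.133


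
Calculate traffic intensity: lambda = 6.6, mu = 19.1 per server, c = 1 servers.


rho = lambda / (c * mu) = 6.6 / (1 * 19.1) = 0.3455

0.3455


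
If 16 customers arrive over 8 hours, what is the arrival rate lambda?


lambda = total arrivals / time = 16 / 8 = 2.0 per hour

2.0 per hour


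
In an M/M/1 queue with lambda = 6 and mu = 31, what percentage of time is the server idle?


Idle fraction = (1 - rho) * 100 = (1 - 6/31) * 100 = 80.6%

80.6%


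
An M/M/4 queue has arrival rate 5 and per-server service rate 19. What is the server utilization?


rho = lambda/(c*mu) = 5/(4*19) = 0.0658

0.0658


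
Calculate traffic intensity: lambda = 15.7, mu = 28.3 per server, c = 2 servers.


rho = lambda / (c * mu) = 15.7 / (2 * 28.3) = 0.2774

0.2774


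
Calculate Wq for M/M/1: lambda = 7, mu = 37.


rho = 7/37; Wq = rho/(mu - lambda) = 0.0063 hours

0.0063 hours


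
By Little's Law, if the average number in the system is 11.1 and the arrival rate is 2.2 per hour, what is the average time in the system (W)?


W = L / lambda = 11.1 / 2.2 = 5.0455 hours

5.0455 hours


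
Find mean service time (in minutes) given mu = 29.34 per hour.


Mean service time = 60/mu = 60/29.34 = 2.04 minutes

2.04 minutes


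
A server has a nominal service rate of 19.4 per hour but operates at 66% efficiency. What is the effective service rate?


Effective rate = mu * efficiency = 19.4 * 0.66 = 12.8 per hour

12.8 per hour


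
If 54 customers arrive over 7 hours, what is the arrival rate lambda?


lambda = total arrivals / time = 54 / 7 = 7.71 per hour

7.71 per hour


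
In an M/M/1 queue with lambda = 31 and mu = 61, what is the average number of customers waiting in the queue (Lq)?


rho = 31/61; Lq = rho^2/(1-rho) = 0.53

0.53


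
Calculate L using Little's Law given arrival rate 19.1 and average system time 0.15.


L = lambda * W = 19.1 * 0.15 = 2.87

2.87


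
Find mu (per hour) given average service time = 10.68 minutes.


mu = 60 / avg_service_time = 60 / 10.68 = 5.62 per hour

5.62 per hour


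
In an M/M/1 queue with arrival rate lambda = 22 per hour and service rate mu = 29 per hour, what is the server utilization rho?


rho = lambda/mu = 22/29 = 0.7586

0.7586


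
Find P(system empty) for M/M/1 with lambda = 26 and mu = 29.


P0 = 1 - rho = 1 - 26/29 = 0.1034

0.1034


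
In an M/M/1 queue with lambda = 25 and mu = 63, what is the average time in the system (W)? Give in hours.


W = 1/(mu - lambda) = 1/(63 - 25) = 0.0263 hours

0.0263 hours


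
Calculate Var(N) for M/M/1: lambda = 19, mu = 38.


rho = 19/38; Var(N) = rho/(1-rho)^2 = 2.0

2.0


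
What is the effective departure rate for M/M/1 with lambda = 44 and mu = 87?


For a stable queue (lambda < mu), throughput = lambda = 44 per hour

44 per hour


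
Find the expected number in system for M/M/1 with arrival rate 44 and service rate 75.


rho = 44/75; L = rho/(1-rho) = 1.42

1.42


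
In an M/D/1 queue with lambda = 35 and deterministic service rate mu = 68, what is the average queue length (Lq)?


M/D/1: Lq = rho^2 / (2*(1-rho)) where rho = 35/68; Lq = 0.27

0.27


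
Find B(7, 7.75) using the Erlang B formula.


B(N,A) = (A^N/N!) / sum(A^k/k!, k=0..N) with N=7, A=7.75 = 0.2939

0.2939


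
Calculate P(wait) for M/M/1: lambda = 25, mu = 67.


P(wait) = rho = lambda/mu = 25/67 = 0.3731

0.3731


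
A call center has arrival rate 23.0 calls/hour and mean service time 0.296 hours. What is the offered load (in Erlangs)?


Offered load a = lambda * E[S] = 23.0 * 0.296 = 6.81 Erlangs

6.81 Erlangs


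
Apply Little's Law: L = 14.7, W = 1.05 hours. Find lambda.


lambda = L / W = 14.7 / 1.05 = 14.0 per hour

14.0 per hour


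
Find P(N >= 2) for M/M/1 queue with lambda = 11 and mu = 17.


P(N >= 2) = rho^2 = (11/17)^2 = 0.4187

0.4187


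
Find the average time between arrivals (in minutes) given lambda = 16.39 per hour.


Mean interarrival time = 60/lambda = 60/16.39 = 3.66 minutes

3.66 minutes


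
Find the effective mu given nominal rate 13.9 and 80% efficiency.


Effective rate = mu * efficiency = 13.9 * 0.8 = 11.12 per hour

11.12 per hour


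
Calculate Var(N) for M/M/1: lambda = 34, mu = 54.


rho = 34/54; Var(N) = rho/(1-rho)^2 = 4.59

4.59


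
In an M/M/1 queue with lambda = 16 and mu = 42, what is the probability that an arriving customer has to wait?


P(wait) = rho = lambda/mu = 16/42 = 0.381

0.381


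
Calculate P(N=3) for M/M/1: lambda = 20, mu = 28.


rho = 20/28; P(n) = (1-rho)*rho^n = (1-20/28)*(20/28)^3 = 0.1041

0.1041


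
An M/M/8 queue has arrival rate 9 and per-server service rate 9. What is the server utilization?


rho = lambda/(c*mu) = 9/(8*9) = 0.125

0.125


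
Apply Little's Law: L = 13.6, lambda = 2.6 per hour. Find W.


W = L / lambda = 13.6 / 2.6 = 5.2308 hours

5.2308 hours


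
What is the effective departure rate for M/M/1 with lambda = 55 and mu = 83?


For a stable queue (lambda < mu), throughput = lambda = 55 per hour

55 per hour


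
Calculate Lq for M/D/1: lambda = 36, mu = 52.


M/D/1: Lq = rho^2 / (2*(1-rho)) where rho = 36/52; Lq = 0.78

0.78


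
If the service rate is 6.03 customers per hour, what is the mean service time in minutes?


Mean service time = 60/mu = 60/6.03 = 9.95 minutes

9.95 minutes


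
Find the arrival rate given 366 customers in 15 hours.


lambda = total arrivals / time = 366 / 15 = 24.4 per hour

24.4 per hour


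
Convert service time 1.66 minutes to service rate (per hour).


mu = 60 / avg_service_time = 60 / 1.66 = 36.14 per hour

36.14 per hour


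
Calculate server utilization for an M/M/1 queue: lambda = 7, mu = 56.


rho = lambda/mu = 7/56 = 0.125

0.125


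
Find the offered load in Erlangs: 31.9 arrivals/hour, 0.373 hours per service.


Offered load a = lambda * E[S] = 31.9 * 0.373 = 11.9 Erlangs

11.9 Erlangs


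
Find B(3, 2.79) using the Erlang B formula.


B(N,A) = (A^N/N!) / sum(A^k/k!, k=0..N) with N=3, A=2.79 = 0.3203

0.3203


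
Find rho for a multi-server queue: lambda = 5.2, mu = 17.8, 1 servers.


rho = lambda / (c * mu) = 5.2 / (1 * 17.8) = 0.2921

0.2921


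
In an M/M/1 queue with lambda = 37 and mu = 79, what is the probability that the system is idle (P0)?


P0 = 1 - rho = 1 - 37/79 = 0.5316

0.5316


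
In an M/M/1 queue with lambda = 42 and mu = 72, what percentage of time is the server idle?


Idle fraction = (1 - rho) * 100 = (1 - 42/72) * 100 = 41.7%

41.7%


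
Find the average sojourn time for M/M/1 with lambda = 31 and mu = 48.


W = 1/(mu - lambda) = 1/(48 - 31) = 0.0588 hours

0.0588 hours


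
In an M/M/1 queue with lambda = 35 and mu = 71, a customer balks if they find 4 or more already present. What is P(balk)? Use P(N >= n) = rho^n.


P(N >= 4) = rho^4 = (35/71)^4 = 0.0591

0.0591


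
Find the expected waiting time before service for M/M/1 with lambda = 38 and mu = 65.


rho = 38/65; Wq = rho/(mu - lambda) = 0.0217 hours

0.0217 hours


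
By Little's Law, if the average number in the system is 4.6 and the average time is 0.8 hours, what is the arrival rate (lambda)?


lambda = L / W = 4.6 / 0.8 = 5.75 per hour

5.75 per hour


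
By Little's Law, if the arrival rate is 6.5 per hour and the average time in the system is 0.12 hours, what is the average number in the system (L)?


L = lambda * W = 6.5 * 0.12 = 0.78

0.78


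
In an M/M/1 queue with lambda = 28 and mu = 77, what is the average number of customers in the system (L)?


rho = 28/77; L = rho/(1-rho) = 0.57

0.57


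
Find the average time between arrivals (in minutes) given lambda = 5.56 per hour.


Mean interarrival time = 60/lambda = 60/5.56 = 10.79 minutes

10.79 minutes


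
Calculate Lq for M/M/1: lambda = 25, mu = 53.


rho = 25/53; Lq = rho^2/(1-rho) = 0.42

0.42


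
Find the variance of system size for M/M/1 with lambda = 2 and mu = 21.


rho = 2/21; Var(N) = rho/(1-rho)^2 = 0.12

0.12


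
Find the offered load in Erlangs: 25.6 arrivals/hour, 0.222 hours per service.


Offered load a = lambda * E[S] = 25.6 * 0.222 = 5.68 Erlangs

5.68 Erlangs


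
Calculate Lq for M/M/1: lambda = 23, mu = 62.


rho = 23/62; Lq = rho^2/(1-rho) = 0.22

0.22


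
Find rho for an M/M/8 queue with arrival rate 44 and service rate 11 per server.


rho = lambda/(c*mu) = 44/(8*11) = 0.5

0.5


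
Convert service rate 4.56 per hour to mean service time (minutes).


Mean service time = 60/mu = 60/4.56 = 13.16 minutes

13.16 minutes


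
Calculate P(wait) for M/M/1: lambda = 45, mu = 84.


P(wait) = rho = lambda/mu = 45/84 = 0.5357

0.5357


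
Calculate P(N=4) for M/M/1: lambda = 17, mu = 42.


rho = 17/42; P(n) = (1-rho)*rho^n = (1-17/42)*(17/42)^4 = 0.016

0.016


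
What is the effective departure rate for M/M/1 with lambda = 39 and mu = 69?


For a stable queue (lambda < mu), throughput = lambda = 39 per hour

39 per hour


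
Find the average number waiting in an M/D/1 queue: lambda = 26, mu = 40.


M/D/1: Lq = rho^2 / (2*(1-rho)) where rho = 26/40; Lq = 0.6

0.6


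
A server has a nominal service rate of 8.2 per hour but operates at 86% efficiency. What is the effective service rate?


Effective rate = mu * efficiency = 8.2 * 0.86 = 7.05 per hour

7.05 per hour


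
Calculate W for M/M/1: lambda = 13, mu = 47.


W = 1/(mu - lambda) = 1/(47 - 13) = 0.0294 hours

0.0294 hours


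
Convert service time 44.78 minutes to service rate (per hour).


mu = 60 / avg_service_time = 60 / 44.78 = 1.34 per hour

1.34 per hour


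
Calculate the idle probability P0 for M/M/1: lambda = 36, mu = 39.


P0 = 1 - rho = 1 - 36/39 = 0.0769

0.0769


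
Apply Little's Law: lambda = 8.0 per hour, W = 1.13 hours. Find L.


L = lambda * W = 8.0 * 1.13 = 9.04

9.04


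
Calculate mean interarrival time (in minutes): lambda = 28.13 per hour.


Mean interarrival time = 60/lambda = 60/28.13 = 2.13 minutes

2.13 minutes


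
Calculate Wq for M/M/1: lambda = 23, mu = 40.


rho = 23/40; Wq = rho/(mu - lambda) = 0.0338 hours

0.0338 hours


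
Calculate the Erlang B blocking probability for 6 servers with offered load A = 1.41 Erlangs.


B(N,A) = (A^N/N!) / sum(A^k/k!, k=0..N) with N=6, A=1.41 = 0.0027

0.0027


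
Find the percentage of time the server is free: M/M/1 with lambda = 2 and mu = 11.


Idle fraction = (1 - rho) * 100 = (1 - 2/11) * 100 = 81.8%

81.8%


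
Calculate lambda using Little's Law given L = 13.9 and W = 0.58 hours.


lambda = L / W = 13.9 / 0.58 = 23.97 per hour

23.97 per hour


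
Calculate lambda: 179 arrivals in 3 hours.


lambda = total arrivals / time = 179 / 3 = 59.67 per hour

59.67 per hour


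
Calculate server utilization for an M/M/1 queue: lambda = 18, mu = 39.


rho = lambda/mu = 18/39 = 0.4615

0.4615


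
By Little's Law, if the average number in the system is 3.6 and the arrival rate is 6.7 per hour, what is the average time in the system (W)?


W = L / lambda = 3.6 / 6.7 = 0.5373 hours

0.5373 hours


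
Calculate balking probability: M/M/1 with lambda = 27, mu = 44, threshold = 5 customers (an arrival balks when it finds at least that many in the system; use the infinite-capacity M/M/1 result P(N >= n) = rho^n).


P(N >= 5) = rho^5 = (27/44)^5 = 0.087

0.087


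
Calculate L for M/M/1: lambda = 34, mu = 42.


rho = 34/42; L = rho/(1-rho) = 4.25

4.25


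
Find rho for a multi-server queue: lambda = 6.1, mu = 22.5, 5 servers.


rho = lambda / (c * mu) = 6.1 / (5 * 22.5) = 0.0542

0.0542


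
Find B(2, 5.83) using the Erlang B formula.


B(N,A) = (A^N/N!) / sum(A^k/k!, k=0..N) with N=2, A=5.83 = 0.7133

0.7133


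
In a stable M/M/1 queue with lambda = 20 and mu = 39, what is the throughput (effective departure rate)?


For a stable queue (lambda < mu), throughput = lambda = 20 per hour

20 per hour


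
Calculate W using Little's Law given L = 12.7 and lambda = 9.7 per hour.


W = L / lambda = 12.7 / 9.7 = 1.3093 hours

1.3093 hours


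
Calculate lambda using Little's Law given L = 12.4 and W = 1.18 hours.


lambda = L / W = 12.4 / 1.18 = 10.51 per hour

10.51 per hour


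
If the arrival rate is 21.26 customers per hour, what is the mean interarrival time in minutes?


Mean interarrival time = 60/lambda = 60/21.26 = 2.82 minutes

2.82 minutes


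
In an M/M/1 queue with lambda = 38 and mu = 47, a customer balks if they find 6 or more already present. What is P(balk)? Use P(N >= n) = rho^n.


P(N >= 6) = rho^6 = (38/47)^6 = 0.2793

0.2793


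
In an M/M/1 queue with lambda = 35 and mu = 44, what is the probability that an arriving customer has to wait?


P(wait) = rho = lambda/mu = 35/44 = 0.7955

0.7955


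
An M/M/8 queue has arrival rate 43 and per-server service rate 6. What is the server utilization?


rho = lambda/(c*mu) = 43/(8*6) = 0.8958

0.8958


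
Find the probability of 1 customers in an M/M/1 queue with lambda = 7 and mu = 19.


rho = 7/19; P(n) = (1-rho)*rho^n = (1-7/19)*(7/19)^1 = 0.2327

0.2327


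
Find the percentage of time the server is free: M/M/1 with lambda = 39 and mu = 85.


Idle fraction = (1 - rho) * 100 = (1 - 39/85) * 100 = 54.1%

54.1%


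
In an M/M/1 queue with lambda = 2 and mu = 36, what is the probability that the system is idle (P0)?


P0 = 1 - rho = 1 - 2/36 = 0.9444

0.9444


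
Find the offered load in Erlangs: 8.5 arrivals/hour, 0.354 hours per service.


Offered load a = lambda * E[S] = 8.5 * 0.354 = 3.01 Erlangs

3.01 Erlangs


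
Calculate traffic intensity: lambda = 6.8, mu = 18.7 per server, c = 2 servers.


rho = lambda / (c * mu) = 6.8 / (2 * 18.7) = 0.1818

0.1818


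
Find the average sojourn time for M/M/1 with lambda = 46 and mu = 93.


W = 1/(mu - lambda) = 1/(93 - 46) = 0.0213 hours

0.0213 hours


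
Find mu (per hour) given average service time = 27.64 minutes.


mu = 60 / avg_service_time = 60 / 27.64 = 2.17 per hour

2.17 per hour


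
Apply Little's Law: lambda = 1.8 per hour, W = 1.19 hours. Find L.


L = lambda * W = 1.8 * 1.19 = 2.14

2.14


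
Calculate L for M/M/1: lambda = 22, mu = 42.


rho = 22/42; L = rho/(1-rho) = 1.1

1.1


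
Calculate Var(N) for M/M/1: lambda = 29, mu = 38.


rho = 29/38; Var(N) = rho/(1-rho)^2 = 13.6

13.6


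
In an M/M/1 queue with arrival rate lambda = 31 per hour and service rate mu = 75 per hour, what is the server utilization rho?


rho = lambda/mu = 31/75 = 0.4133

0.4133


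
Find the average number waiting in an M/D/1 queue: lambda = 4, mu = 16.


M/D/1: Lq = rho^2 / (2*(1-rho)) where rho = 4/16; Lq = 0.04

0.04


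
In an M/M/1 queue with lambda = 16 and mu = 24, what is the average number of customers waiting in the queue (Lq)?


rho = 16/24; Lq = rho^2/(1-rho) = 1.33

1.33


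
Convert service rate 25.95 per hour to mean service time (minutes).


Mean service time = 60/mu = 60/25.95 = 2.31 minutes

2.31 minutes


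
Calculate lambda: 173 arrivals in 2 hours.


lambda = total arrivals / time = 173 / 2 = 86.5 per hour

86.5 per hour


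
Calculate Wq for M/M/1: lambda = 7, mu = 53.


rho = 7/53; Wq = rho/(mu - lambda) = 0.0029 hours

0.0029 hours


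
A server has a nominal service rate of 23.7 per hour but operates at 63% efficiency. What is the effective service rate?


Effective rate = mu * efficiency = 23.7 * 0.63 = 14.93 per hour

14.93 per hour


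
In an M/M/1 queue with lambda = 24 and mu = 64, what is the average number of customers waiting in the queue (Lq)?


rho = 24/64; Lq = rho^2/(1-rho) = 0.23

0.23


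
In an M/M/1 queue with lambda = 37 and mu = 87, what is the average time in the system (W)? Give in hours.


W = 1/(mu - lambda) = 1/(87 - 37) = 0.02 hours

0.02 hours


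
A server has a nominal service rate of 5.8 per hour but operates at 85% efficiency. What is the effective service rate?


Effective rate = mu * efficiency = 5.8 * 0.85 = 4.93 per hour

4.93 per hour


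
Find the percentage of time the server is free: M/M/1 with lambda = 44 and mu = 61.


Idle fraction = (1 - rho) * 100 = (1 - 44/61) * 100 = 27.9%

27.9%


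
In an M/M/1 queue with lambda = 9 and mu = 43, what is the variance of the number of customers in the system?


rho = 9/43; Var(N) = rho/(1-rho)^2 = 0.33

0.33


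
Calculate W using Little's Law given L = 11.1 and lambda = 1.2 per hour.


W = L / lambda = 11.1 / 1.2 = 9.25 hours

9.25 hours


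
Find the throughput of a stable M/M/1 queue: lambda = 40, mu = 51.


For a stable queue (lambda < mu), throughput = lambda = 40 per hour

40 per hour


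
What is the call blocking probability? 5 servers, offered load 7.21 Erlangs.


B(N,A) = (A^N/N!) / sum(A^k/k!, k=0..N) with N=5, A=7.21 = 0.4369

0.4369


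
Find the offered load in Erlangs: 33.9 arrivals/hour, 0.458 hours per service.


Offered load a = lambda * E[S] = 33.9 * 0.458 = 15.53 Erlangs

15.53 Erlangs


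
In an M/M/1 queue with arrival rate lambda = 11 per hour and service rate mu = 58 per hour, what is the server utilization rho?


rho = lambda/mu = 11/58 = 0.1897

0.1897


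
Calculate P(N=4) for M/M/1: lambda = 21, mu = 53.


rho = 21/53; P(n) = (1-rho)*rho^n = (1-21/53)*(21/53)^4 = 0.0149

0.0149


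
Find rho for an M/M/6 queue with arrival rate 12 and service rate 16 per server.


rho = lambda/(c*mu) = 12/(6*16) = 0.125

0.125


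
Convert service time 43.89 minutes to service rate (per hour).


mu = 60 / avg_service_time = 60 / 43.89 = 1.37 per hour

1.37 per hour


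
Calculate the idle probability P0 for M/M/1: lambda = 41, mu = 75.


P0 = 1 - rho = 1 - 41/75 = 0.4533

0.4533


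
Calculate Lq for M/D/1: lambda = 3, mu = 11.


M/D/1: Lq = rho^2 / (2*(1-rho)) where rho = 3/11; Lq = 0.05

0.05


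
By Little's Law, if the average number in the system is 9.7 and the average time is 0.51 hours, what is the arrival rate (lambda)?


lambda = L / W = 9.7 / 0.51 = 19.02 per hour

19.02 per hour


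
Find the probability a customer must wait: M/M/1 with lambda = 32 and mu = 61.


P(wait) = rho = lambda/mu = 32/61 = 0.5246

0.5246


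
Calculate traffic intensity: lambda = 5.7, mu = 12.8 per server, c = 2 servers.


rho = lambda / (c * mu) = 5.7 / (2 * 12.8) = 0.2227

0.2227


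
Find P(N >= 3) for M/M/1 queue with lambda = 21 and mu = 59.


P(N >= 3) = rho^3 = (21/59)^3 = 0.0451

0.0451


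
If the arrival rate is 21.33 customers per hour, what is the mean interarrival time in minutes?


Mean interarrival time = 60/lambda = 60/21.33 = 2.81 minutes

2.81 minutes


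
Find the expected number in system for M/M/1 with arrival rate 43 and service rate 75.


rho = 43/75; L = rho/(1-rho) = 1.34

1.34


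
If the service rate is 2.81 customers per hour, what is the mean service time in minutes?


Mean service time = 60/mu = 60/2.81 = 21.35 minutes

21.35 minutes


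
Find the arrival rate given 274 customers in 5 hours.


lambda = total arrivals / time = 274 / 5 = 54.8 per hour

54.8 per hour


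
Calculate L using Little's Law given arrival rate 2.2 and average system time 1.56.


L = lambda * W = 2.2 * 1.56 = 3.43

3.43


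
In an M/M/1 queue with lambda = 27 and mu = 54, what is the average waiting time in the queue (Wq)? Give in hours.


rho = 27/54; Wq = rho/(mu - lambda) = 0.0185 hours

0.0185 hours


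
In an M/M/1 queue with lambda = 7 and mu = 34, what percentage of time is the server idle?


Idle fraction = (1 - rho) * 100 = (1 - 7/34) * 100 = 79.4%

79.4%


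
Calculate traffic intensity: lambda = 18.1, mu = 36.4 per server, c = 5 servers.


rho = lambda / (c * mu) = 18.1 / (5 * 36.4) = 0.0995

0.0995


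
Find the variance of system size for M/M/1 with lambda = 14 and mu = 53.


rho = 14/53; Var(N) = rho/(1-rho)^2 = 0.49

0.49


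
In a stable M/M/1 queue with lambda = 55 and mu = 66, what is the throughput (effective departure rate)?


For a stable queue (lambda < mu), throughput = lambda = 55 per hour

55 per hour


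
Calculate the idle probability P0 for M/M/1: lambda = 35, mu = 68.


P0 = 1 - rho = 1 - 35/68 = 0.4853

0.4853


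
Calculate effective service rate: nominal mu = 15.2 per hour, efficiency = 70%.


Effective rate = mu * efficiency = 15.2 * 0.7 = 10.64 per hour

10.64 per hour


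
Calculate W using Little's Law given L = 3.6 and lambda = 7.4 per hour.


W = L / lambda = 3.6 / 7.4 = 0.4865 hours

0.4865 hours


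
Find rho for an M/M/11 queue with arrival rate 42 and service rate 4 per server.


rho = lambda/(c*mu) = 42/(11*4) = 0.9545

0.9545


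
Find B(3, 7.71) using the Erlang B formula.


B(N,A) = (A^N/N!) / sum(A^k/k!, k=0..N) with N=3, A=7.71 = 0.6653

0.6653


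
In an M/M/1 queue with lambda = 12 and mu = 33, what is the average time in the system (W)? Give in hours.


W = 1/(mu - lambda) = 1/(33 - 12) = 0.0476 hours

0.0476 hours


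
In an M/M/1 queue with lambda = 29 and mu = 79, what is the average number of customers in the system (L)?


rho = 29/79; L = rho/(1-rho) = 0.58

0.58
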